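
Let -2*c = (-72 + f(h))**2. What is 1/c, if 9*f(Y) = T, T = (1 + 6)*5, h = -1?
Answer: -162/375769 ≈ -0.00043112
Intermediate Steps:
T = 35 (T = 7*5 = 35)
f(Y) = 35/9 (f(Y) = (1/9)*35 = 35/9)
c = -375769/162 (c = -(-72 + 35/9)**2/2 = -(-613/9)**2/2 = -1/2*375769/81 = -375769/162 ≈ -2319.6)
1/c = 1/(-375769/162) = -162/375769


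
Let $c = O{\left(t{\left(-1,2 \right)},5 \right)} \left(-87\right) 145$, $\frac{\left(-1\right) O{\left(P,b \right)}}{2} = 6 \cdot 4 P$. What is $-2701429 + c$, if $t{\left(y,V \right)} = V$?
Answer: $-1490389$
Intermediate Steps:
$O{\left(P,b \right)} = - 48 P$ ($O{\left(P,b \right)} = - 2 \cdot 6 \cdot 4 P = - 2 \cdot 24 P = - 48 P$)
$c = 1211040$ ($c = \left(-48\right) 2 \left(-87\right) 145 = \left(-96\right) \left(-87\right) 145 = 8352 \cdot 145 = 1211040$)
$-2701429 + c = -2701429 + 1211040 = -1490389$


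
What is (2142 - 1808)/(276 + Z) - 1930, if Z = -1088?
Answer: -783747/406 ≈ -1930.4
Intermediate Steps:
(2142 - 1808)/(276 + Z) - 1930 = (2142 - 1808)/(276 - 1088) - 1930 = 334/(-812) - 1930 = 334*(-1/812) - 1930 = -167/406 - 1930 = -783747/406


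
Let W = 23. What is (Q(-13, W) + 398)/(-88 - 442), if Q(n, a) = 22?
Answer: -42/53 ≈ -0.79245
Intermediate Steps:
(Q(-13, W) + 398)/(-88 - 442) = (22 + 398)/(-88 - 442) = 420/(-530) = 420*(-1/530) = -42/53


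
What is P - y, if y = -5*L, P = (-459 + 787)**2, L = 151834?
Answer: 866754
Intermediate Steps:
P = 107584 (P = 328**2 = 107584)
y = -759170 (y = -5*151834 = -759170)
P - y = 107584 - 1*(-759170) = 107584 + 759170 = 866754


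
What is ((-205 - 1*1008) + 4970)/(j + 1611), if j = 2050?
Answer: 3757/3661 ≈ 1.0262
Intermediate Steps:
((-205 - 1*1008) + 4970)/(j + 1611) = ((-205 - 1*1008) + 4970)/(2050 + 1611) = ((-205 - 1008) + 4970)/3661 = (-1213 + 4970)*(1/3661) = 3757*(1/3661) = 3757/3661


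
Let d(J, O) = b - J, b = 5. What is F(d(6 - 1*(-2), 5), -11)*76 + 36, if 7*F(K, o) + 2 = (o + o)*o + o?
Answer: 17656/7 ≈ 2522.3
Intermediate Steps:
d(J, O) = 5 - J
F(K, o) = -2/7 + o/7 + 2*o²/7 (F(K, o) = -2/7 + ((o + o)*o + o)/7 = -2/7 + ((2*o)*o + o)/7 = -2/7 + (2*o² + o)/7 = -2/7 + (o + 2*o²)/7 = -2/7 + (o/7 + 2*o²/7) = -2/7 + o/7 + 2*o²/7)
F(d(6 - 1*(-2), 5), -11)*76 + 36 = (-2/7 + (⅐)*(-11) + (2/7)*(-11)²)*76 + 36 = (-2/7 - 11/7 + (2/7)*121)*76 + 36 = (-2/7 - 11/7 + 242/7)*76 + 36 = (229/7)*76 + 36 = 17404/7 + 36 = 17656/7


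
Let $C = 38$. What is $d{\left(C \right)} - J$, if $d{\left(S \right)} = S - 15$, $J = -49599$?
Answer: $49622$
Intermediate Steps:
$d{\left(S \right)} = -15 + S$
$d{\left(C \right)} - J = \left(-15 + 38\right) - -49599 = 23 + 49599 = 49622$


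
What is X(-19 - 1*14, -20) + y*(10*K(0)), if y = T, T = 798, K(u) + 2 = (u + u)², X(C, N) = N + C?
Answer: -16013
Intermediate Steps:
X(C, N) = C + N
K(u) = -2 + 4*u² (K(u) = -2 + (u + u)² = -2 + (2*u)² = -2 + 4*u²)
y = 798
X(-19 - 1*14, -20) + y*(10*K(0)) = ((-19 - 1*14) - 20) + 798*(10*(-2 + 4*0²)) = ((-19 - 14) - 20) + 798*(10*(-2 + 4*0)) = (-33 - 20) + 798*(10*(-2 + 0)) = -53 + 798*(10*(-2)) = -53 + 798*(-20) = -53 - 15960 = -16013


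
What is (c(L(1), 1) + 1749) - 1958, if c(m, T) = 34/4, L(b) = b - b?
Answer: -401/2 ≈ -200.50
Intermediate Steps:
L(b) = 0
c(m, T) = 17/2 (c(m, T) = 34*(1/4) = 17/2)
(c(L(1), 1) + 1749) - 1958 = (17/2 + 1749) - 1958 = 3515/2 - 1958 = -401/2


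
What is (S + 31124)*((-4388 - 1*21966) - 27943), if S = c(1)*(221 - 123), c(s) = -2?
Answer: -1679297616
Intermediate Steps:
S = -196 (S = -2*(221 - 123) = -2*98 = -196)
(S + 31124)*((-4388 - 1*21966) - 27943) = (-196 + 31124)*((-4388 - 1*21966) - 27943) = 30928*((-4388 - 21966) - 27943) = 30928*(-26354 - 27943) = 30928*(-54297) = -1679297616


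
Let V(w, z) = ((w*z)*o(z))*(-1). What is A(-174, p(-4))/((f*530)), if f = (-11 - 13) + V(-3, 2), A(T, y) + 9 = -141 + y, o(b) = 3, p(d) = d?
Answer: 77/1590 ≈ 0.048428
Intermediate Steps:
V(w, z) = -3*w*z (V(w, z) = ((w*z)*3)*(-1) = (3*w*z)*(-1) = -3*w*z)
A(T, y) = -150 + y (A(T, y) = -9 + (-141 + y) = -150 + y)
f = -6 (f = (-11 - 13) - 3*(-3)*2 = -24 + 18 = -6)
A(-174, p(-4))/((f*530)) = (-150 - 4)/((-6*530)) = -154/(-3180) = -154*(-1/3180) = 77/1590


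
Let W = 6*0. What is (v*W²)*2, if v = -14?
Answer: 0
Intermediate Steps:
W = 0
(v*W²)*2 = -14*0²*2 = -14*0*2 = 0*2 = 0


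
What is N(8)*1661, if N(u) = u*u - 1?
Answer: 104643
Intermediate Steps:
N(u) = -1 + u² (N(u) = u² - 1 = -1 + u²)
N(8)*1661 = (-1 + 8²)*1661 = (-1 + 64)*1661 = 63*1661 = 104643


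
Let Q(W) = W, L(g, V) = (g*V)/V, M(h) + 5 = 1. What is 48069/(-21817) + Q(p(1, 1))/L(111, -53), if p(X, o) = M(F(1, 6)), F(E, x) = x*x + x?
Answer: -5422927/2421687 ≈ -2.2393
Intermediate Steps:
F(E, x) = x + x**2 (F(E, x) = x**2 + x = x + x**2)
M(h) = -4 (M(h) = -5 + 1 = -4)
L(g, V) = g (L(g, V) = (V*g)/V = g)
p(X, o) = -4
48069/(-21817) + Q(p(1, 1))/L(111, -53) = 48069/(-21817) - 4/111 = 48069*(-1/21817) - 4*1/111 = -48069/21817 - 4/111 = -5422927/2421687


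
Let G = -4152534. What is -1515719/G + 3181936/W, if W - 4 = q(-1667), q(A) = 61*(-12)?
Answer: -1651499247799/377880594 ≈ -4370.4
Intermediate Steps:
q(A) = -732
W = -728 (W = 4 - 732 = -728)
-1515719/G + 3181936/W = -1515719/(-4152534) + 3181936/(-728) = -1515719*(-1/4152534) + 3181936*(-1/728) = 1515719/4152534 - 397742/91 = -1651499247799/377880594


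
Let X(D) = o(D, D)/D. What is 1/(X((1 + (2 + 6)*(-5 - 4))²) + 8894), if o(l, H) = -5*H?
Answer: 1/8889 ≈ 0.00011250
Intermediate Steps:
X(D) = -5 (X(D) = (-5*D)/D = -5)
1/(X((1 + (2 + 6)*(-5 - 4))²) + 8894) = 1/(-5 + 8894) = 1/8889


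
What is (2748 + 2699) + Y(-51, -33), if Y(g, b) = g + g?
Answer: 5345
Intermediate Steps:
Y(g, b) = 2*g
(2748 + 2699) + Y(-51, -33) = (2748 + 2699) + 2*(-51) = 5447 - 102 = 5345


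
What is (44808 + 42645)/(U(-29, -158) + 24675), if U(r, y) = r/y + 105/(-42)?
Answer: 2302929/649714 ≈ 3.5445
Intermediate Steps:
U(r, y) = -5/2 + r/y (U(r, y) = r/y + 105*(-1/42) = r/y - 5/2 = -5/2 + r/y)
(44808 + 42645)/(U(-29, -158) + 24675) = (44808 + 42645)/((-5/2 - 29/(-158)) + 24675) = 87453/((-5/2 - 29*(-1/158)) + 24675) = 87453/((-5/2 + 29/158) + 24675) = 87453/(-183/79 + 24675) = 87453/(1949142/79) = 87453*(79/1949142) = 2302929/649714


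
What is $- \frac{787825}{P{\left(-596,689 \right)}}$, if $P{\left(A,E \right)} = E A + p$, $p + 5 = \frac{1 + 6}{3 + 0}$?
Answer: $\frac{472695}{246388} \approx 1.9185$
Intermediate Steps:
$p = - \frac{8}{3}$ ($p = -5 + \frac{1 + 6}{3 + 0} = -5 + \frac{7}{3} = - \frac{8}{3} \approx -2.6667$)
$P{\left(A,E \right)} = - \frac{8}{3} + A E$ ($P{\left(A,E \right)} = E A - \frac{8}{3} = A E - \frac{8}{3} = - \frac{8}{3} + A E$)
$- \frac{787825}{P{\left(-596,689 \right)}} = - \frac{787825}{- \frac{8}{3} - 410644} = - \frac{787825}{- \frac{1231940}{3}} = \left(-787825\right) \left(- \frac{3}{1231940}\right) = \frac{472695}{246388}$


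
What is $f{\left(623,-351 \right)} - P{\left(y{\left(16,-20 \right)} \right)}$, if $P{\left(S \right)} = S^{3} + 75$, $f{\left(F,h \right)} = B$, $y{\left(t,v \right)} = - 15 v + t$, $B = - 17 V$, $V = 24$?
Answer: $-31554979$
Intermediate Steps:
$B = -408$ ($B = \left(-17\right) 24 = -408$)
$y{\left(t,v \right)} = t - 15 v$
$f{\left(F,h \right)} = -408$
$P{\left(S \right)} = 75 + S^{3}$
$f{\left(623,-351 \right)} - P{\left(y{\left(16,-20 \right)} \right)} = -408 - \left(75 + \left(16 - -300\right)^{3}\right) = -408 - \left(75 + \left(16 + 300\right)^{3}\right) = -408 - \left(75 + 316^{3}\right) = -408 - \left(75 + 31554496\right) = -408 - 31554571 = -31554979$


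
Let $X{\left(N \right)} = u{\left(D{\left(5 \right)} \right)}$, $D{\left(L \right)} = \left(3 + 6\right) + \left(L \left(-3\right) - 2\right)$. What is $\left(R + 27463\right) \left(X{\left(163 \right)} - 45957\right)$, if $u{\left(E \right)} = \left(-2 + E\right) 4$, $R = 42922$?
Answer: $-3237498845$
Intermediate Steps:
$D{\left(L \right)} = 7 - 3 L$ ($D{\left(L \right)} = 9 - \left(2 + 3 L\right) = 7 - 3 L$)
$u{\left(E \right)} = -8 + 4 E$
$X{\left(N \right)} = -40$ ($X{\left(N \right)} = -8 + 4 \left(7 - 15\right) = -8 + 4 \left(-8\right) = -8 - 32 = -40$)
$\left(R + 27463\right) \left(X{\left(163 \right)} - 45957\right) = \left(42922 + 27463\right) \left(-40 - 45957\right) = 70385 \left(-45997\right) = -3237498845$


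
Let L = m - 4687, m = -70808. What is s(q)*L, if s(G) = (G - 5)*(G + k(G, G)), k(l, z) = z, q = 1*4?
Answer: 603960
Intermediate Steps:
q = 4
s(G) = 2*G*(-5 + G) (s(G) = (G - 5)*(G + G) = (-5 + G)*(2*G) = 2*G*(-5 + G))
L = -75495 (L = -70808 - 4687 = -75495)
s(q)*L = (2*4*(-5 + 4))*(-75495) = (2*4*(-1))*(-75495) = -8*(-75495) = 603960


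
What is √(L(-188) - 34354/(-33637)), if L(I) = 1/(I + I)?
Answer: √40735950871026/6323756 ≈ 1.0093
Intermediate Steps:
L(I) = 1/(2*I)
√(L(-188) - 34354/(-33637)) = √((½)/(-188) - 34354/(-33637)) = √((½)*(-1/188) - 34354*(-1/33637)) = √(-1/376 + 34354/33637) = √(12883467/12647512) = √40735950871026/6323756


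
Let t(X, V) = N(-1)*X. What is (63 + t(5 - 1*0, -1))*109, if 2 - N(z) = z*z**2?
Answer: 8502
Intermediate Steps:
N(z) = 2 - z**3 (N(z) = 2 - z*z**2 = 2 - z**3)
t(X, V) = 3*X (t(X, V) = (2 - 1*(-1)**3)*X = (2 - 1*(-1))*X = (2 + 1)*X = 3*X)
(63 + t(5 - 1*0, -1))*109 = (63 + 3*(5 - 1*0))*109 = (63 + 3*(5 + 0))*109 = (63 + 3*5)*109 = (63 + 15)*109 = 78*109 = 8502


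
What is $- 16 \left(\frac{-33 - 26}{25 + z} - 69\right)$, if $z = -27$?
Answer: $632$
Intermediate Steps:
$- 16 \left(\frac{-33 - 26}{25 + z} - 69\right) = - 16 \left(\frac{-33 - 26}{25 - 27} - 69\right) = - 16 \left(- \frac{59}{-2} - 69\right) = - 16 \left(\left(-59\right) \left(- \frac{1}{2}\right) - 69\right) = - 16 \left(\frac{59}{2} - 69\right) = \left(-16\right) \left(- \frac{79}{2}\right) = 632$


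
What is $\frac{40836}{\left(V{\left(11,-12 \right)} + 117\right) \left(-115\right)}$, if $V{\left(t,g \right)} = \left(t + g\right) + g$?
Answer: $- \frac{10209}{2990} \approx -3.4144$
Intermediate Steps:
$V{\left(t,g \right)} = t + 2 g$ ($V{\left(t,g \right)} = \left(g + t\right) + g = t + 2 g$)
$\frac{40836}{\left(V{\left(11,-12 \right)} + 117\right) \left(-115\right)} = \frac{40836}{\left(\left(11 + 2 \left(-12\right)\right) + 117\right) \left(-115\right)} = \frac{40836}{\left(\left(11 - 24\right) + 117\right) \left(-115\right)} = \frac{40836}{\left(-13 + 117\right) \left(-115\right)} = \frac{40836}{104 \left(-115\right)} = \frac{40836}{-11960} = 40836 \left(- \frac{1}{11960}\right) = - \frac{10209}{2990}$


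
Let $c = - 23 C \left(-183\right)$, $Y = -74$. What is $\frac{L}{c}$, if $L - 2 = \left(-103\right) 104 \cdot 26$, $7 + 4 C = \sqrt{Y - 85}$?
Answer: $\frac{974785}{109434} + \frac{139255 i \sqrt{159}}{109434} \approx 8.9075 + 16.046 i$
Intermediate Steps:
$C = - \frac{7}{4} + \frac{i \sqrt{159}}{4}$ ($C = - \frac{7}{4} + \frac{\sqrt{-74 - 85}}{4} = - \frac{7}{4} + \frac{\sqrt{-159}}{4} = - \frac{7}{4} + \frac{i \sqrt{159}}{4} \approx -1.75 + 3.1524 i$)
$L = -278510$ ($L = 2 + \left(-103\right) 104 \cdot 26 = 2 - 278512 = -278510$)
$c = - \frac{29463}{4} + \frac{4209 i \sqrt{159}}{4}$ ($c = - 23 \left(- \frac{7}{4} + \frac{i \sqrt{159}}{4}\right) \left(-183\right) = - \left(- \frac{161}{4} + \frac{23 i \sqrt{159}}{4}\right) \left(-183\right) = - (\frac{29463}{4} - \frac{4209 i \sqrt{159}}{4}) = - \frac{29463}{4} + \frac{4209 i \sqrt{159}}{4} \approx -7365.8 + 13268.0 i$)
$\frac{L}{c} = - \frac{278510}{- \frac{29463}{4} + \frac{4209 i \sqrt{159}}{4}}$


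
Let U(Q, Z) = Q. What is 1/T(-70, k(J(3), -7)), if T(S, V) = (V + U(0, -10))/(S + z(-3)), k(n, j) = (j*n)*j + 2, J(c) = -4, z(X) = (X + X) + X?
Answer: 79/194 ≈ 0.40722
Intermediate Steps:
z(X) = 3*X (z(X) = 2*X + X = 3*X)
k(n, j) = 2 + n*j² (k(n, j) = n*j² + 2 = 2 + n*j²)
T(S, V) = V/(-9 + S) (T(S, V) = (V + 0)/(S + 3*(-3)) = V/(S - 9) = V/(-9 + S))
1/T(-70, k(J(3), -7)) = 1/((2 - 4*(-7)²)/(-9 - 70)) = 1/((2 - 4*49)/(-79)) = 1/((2 - 196)*(-1/79)) = 1/(-194*(-1/79)) = 1/(194/79) = 79/194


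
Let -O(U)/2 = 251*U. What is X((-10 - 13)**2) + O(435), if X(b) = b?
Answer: -217841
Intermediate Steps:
O(U) = -502*U
X((-10 - 13)**2) + O(435) = (-10 - 13)**2 - 502*435 = (-23)**2 - 218370 = 529 - 218370 = -217841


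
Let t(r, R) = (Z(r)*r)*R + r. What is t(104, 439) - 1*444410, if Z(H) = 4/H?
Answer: -442550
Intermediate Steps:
t(r, R) = r + 4*R (t(r, R) = ((4/r)*r)*R + r = 4*R + r = r + 4*R)
t(104, 439) - 1*444410 = (104 + 4*439) - 1*444410 = (104 + 1756) - 444410 = 1860 - 444410 = -442550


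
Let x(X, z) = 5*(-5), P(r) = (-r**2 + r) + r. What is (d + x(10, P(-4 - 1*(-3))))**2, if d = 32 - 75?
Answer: 4624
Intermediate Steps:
d = -43
P(r) = -r**2 + 2*r (P(r) = (r - r**2) + r = -r**2 + 2*r)
x(X, z) = -25
(d + x(10, P(-4 - 1*(-3))))**2 = (-43 - 25)**2 = (-68)**2 = 4624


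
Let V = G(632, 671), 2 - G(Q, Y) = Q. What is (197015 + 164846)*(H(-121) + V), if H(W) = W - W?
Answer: -227972430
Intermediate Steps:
G(Q, Y) = 2 - Q
V = -630 (V = 2 - 1*632 = 2 - 632 = -630)
H(W) = 0
(197015 + 164846)*(H(-121) + V) = (197015 + 164846)*(0 - 630) = 361861*(-630) = -227972430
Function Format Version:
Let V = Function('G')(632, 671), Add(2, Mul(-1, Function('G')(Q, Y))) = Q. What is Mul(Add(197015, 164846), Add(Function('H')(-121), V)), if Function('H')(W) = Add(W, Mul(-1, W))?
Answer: -227972430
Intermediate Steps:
Function('G')(Q, Y) = Add(2, Mul(-1, Q))
V = -630 (V = Add(2, Mul(-1, 632)) = Add(2, -632) = -630)
Function('H')(W) = 0
Mul(Add(197015, 164846), Add(Function('H')(-121), V)) = Mul(Add(197015, 164846), Add(0, -630)) = Mul(361861, -630) = -227972430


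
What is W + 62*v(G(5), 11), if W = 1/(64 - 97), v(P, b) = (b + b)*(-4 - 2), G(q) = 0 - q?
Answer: -270073/33 ≈ -8184.0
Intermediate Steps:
G(q) = -q
v(P, b) = -12*b (v(P, b) = (2*b)*(-6) = -12*b)
W = -1/33 (W = 1/(-33) = -1/33 ≈ -0.030303)
W + 62*v(G(5), 11) = -1/33 + 62*(-12*11) = -1/33 + 62*(-132) = -1/33 - 8184 = -270073/33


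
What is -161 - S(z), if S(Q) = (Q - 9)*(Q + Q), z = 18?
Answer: -485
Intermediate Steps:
S(Q) = 2*Q*(-9 + Q) (S(Q) = (-9 + Q)*(2*Q) = 2*Q*(-9 + Q))
-161 - S(z) = -161 - 2*18*(-9 + 18) = -161 - 2*18*9 = -161 - 1*324 = -161 - 324 = -485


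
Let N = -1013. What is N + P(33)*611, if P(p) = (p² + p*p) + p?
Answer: 1349908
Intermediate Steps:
P(p) = p + 2*p² (P(p) = (p² + p²) + p = 2*p² + p = p + 2*p²)
N + P(33)*611 = -1013 + (33*(1 + 2*33))*611 = -1013 + (33*(1 + 66))*611 = -1013 + (33*67)*611 = -1013 + 2211*611 = -1013 + 1350921 = 1349908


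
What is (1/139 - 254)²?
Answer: 1246443025/19321 ≈ 64512.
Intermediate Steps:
(1/139 - 254)² = (-35305/139)² = 1246443025/19321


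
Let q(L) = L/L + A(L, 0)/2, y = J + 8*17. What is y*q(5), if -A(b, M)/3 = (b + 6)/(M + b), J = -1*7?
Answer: -2967/10 ≈ -296.70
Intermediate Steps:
J = -7
A(b, M) = -3*(6 + b)/(M + b) (A(b, M) = -3*(b + 6)/(M + b) = -3*(6 + b)/(M + b))
y = 129 (y = -7 + 8*17 = -7 + 136 = 129)
q(L) = 1 + 3*(-6 - L)/(2*L) (q(L) = L/L + (3*(-6 - L)/(0 + L))/2 = 1 + (3*(-6 - L)/L)*(1/2) = 1 + 3*(-6 - L)/(2*L))
y*q(5) = 129*((1/2)*(-18 - 1*5)/5) = 129*((1/2)*(1/5)*(-18 - 5)) = 129*((1/2)*(1/5)*(-23)) = 129*(-23/10) = -2967/10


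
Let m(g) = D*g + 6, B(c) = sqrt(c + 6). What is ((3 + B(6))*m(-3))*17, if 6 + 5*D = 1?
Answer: 459 + 306*sqrt(3) ≈ 989.01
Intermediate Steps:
D = -1 (D = -6/5 + (1/5)*1 = -6/5 + 1/5 = -1)
B(c) = sqrt(6 + c)
m(g) = 6 - g (m(g) = -g + 6 = 6 - g)
((3 + B(6))*m(-3))*17 = ((3 + sqrt(6 + 6))*(6 - 1*(-3)))*17 = ((3 + sqrt(12))*(6 + 3))*17 = ((3 + 2*sqrt(3))*9)*17 = (27 + 18*sqrt(3))*17 = 459 + 306*sqrt(3)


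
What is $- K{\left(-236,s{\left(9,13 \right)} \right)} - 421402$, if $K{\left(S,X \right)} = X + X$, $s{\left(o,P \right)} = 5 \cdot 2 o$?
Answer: $-421582$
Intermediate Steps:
$s{\left(o,P \right)} = 10 o$
$K{\left(S,X \right)} = 2 X$
$- K{\left(-236,s{\left(9,13 \right)} \right)} - 421402 = - 2 \cdot 10 \cdot 9 - 421402 = - 2 \cdot 90 - 421402 = \left(-1\right) 180 - 421402 = -180 - 421402 = -421582$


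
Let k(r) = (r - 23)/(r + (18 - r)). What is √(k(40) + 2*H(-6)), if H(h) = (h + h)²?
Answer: √10402/6 ≈ 16.998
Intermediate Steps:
H(h) = 4*h² (H(h) = (2*h)² = 4*h²)
k(r) = -23/18 + r/18 (k(r) = (-23 + r)/18 = (-23 + r)*(1/18) = -23/18 + r/18)
√(k(40) + 2*H(-6)) = √((-23/18 + (1/18)*40) + 2*(4*(-6)²)) = √((-23/18 + 20/9) + 2*(4*36)) = √(17/18 + 2*144) = √(17/18 + 288) = √(5201/18) = √10402/6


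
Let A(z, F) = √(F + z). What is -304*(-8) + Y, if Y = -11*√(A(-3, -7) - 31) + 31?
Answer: 2463 - 11*√(-31 + I*√10) ≈ 2459.9 - 61.325*I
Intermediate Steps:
Y = 31 - 11*√(-31 + I*√10) (Y = -11*√(√(-7 - 3) - 31) + 31 = -11*√(√(-10) - 31) + 31 = -11*√(I*√10 - 31) + 31 = -11*√(-31 + I*√10) + 31 = 31 - 11*√(-31 + I*√10) ≈ 27.88 - 61.325*I)
-304*(-8) + Y = -304*(-8) + (31 - 11*√(-31 + I*√10)) = 2432 + (31 - 11*√(-31 + I*√10)) = 2463 - 11*√(-31 + I*√10)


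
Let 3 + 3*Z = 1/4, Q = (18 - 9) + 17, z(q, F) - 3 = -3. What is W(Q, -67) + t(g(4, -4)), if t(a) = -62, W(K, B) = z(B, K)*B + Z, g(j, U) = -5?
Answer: -755/12 ≈ -62.917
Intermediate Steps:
z(q, F) = 0 (z(q, F) = 3 - 3 = 0)
Q = 26 (Q = 9 + 17 = 26)
Z = -11/12 (Z = -1 + (1/3)/4 = -1 + (1/3)*(1/4) = -1 + 1/12 = -11/12 ≈ -0.91667)
W(K, B) = -11/12 (W(K, B) = 0*B - 11/12 = 0 - 11/12 = -11/12)
W(Q, -67) + t(g(4, -4)) = -11/12 - 62 = -755/12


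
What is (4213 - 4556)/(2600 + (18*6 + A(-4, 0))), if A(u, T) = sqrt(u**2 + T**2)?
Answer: -343/2712 ≈ -0.12647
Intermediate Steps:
A(u, T) = sqrt(T**2 + u**2)
(4213 - 4556)/(2600 + (18*6 + A(-4, 0))) = (4213 - 4556)/(2600 + (18*6 + sqrt(0**2 + (-4)**2))) = -343/(2600 + (108 + sqrt(0 + 16))) = -343/(2600 + (108 + sqrt(16))) = -343/(2600 + (108 + 4)) = -343/(2600 + 112) = -343/2712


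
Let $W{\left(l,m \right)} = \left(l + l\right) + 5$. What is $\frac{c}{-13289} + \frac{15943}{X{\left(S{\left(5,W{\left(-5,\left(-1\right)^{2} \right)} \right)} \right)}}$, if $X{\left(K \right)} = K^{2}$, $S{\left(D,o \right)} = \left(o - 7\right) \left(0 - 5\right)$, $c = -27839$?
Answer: $\frac{3217391}{493200} \approx 6.5235$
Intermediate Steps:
$W{\left(l,m \right)} = 5 + 2 l$ ($W{\left(l,m \right)} = 2 l + 5 = 5 + 2 l$)
$S{\left(D,o \right)} = 35 - 5 o$ ($S{\left(D,o \right)} = \left(-7 + o\right) \left(-5\right) = 35 - 5 o$)
$\frac{c}{-13289} + \frac{15943}{X{\left(S{\left(5,W{\left(-5,\left(-1\right)^{2} \right)} \right)} \right)}} = - \frac{27839}{-13289} + \frac{15943}{\left(35 - 5 \left(5 + 2 \left(-5\right)\right)\right)^{2}} = \left(-27839\right) \left(- \frac{1}{13289}\right) + \frac{15943}{\left(35 - 5 \left(5 - 10\right)\right)^{2}} = \frac{287}{137} + \frac{15943}{\left(35 - -25\right)^{2}} = \frac{287}{137} + \frac{15943}{\left(35 + 25\right)^{2}} = \frac{287}{137} + \frac{15943}{60^{2}} = \frac{287}{137} + \frac{15943}{3600} = \frac{3217391}{493200}$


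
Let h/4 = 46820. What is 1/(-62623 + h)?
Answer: 1/124657 ≈ 8.0220e-6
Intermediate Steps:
h = 187280 (h = 4*46820 = 187280)
1/(-62623 + h) = 1/(-62623 + 187280) = 1/124657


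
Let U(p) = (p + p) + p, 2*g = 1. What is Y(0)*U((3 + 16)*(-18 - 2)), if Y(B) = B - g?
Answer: 570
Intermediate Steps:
g = ½ (g = (½)*1 = ½ ≈ 0.50000)
Y(B) = -½ + B (Y(B) = B - 1*½ = B - ½ = -½ + B)
U(p) = 3*p (U(p) = 2*p + p = 3*p)
Y(0)*U((3 + 16)*(-18 - 2)) = (-½ + 0)*(3*((3 + 16)*(-18 - 2))) = -3*19*(-20)/2 = -3*(-380)/2 = -½*(-1140) = 570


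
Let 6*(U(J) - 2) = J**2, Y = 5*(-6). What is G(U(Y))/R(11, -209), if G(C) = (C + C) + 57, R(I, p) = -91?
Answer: -361/91 ≈ -3.9670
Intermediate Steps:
Y = -30
U(J) = 2 + J**2/6
G(C) = 57 + 2*C (G(C) = 2*C + 57 = 57 + 2*C)
G(U(Y))/R(11, -209) = (57 + 2*(2 + (1/6)*(-30)**2))/(-91) = (57 + 2*(2 + (1/6)*900))*(-1/91) = (57 + 2*(2 + 150))*(-1/91) = (57 + 2*152)*(-1/91) = (57 + 304)*(-1/91) = 361*(-1/91) = -361/91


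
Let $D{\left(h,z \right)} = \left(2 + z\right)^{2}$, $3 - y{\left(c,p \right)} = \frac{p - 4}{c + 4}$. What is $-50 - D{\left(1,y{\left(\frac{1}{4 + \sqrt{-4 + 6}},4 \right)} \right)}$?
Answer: $-75$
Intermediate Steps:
$y{\left(c,p \right)} = 3 - \frac{-4 + p}{4 + c}$ ($y{\left(c,p \right)} = 3 - \frac{p - 4}{c + 4} = 3 - \frac{-4 + p}{4 + c}$)
$-50 - D{\left(1,y{\left(\frac{1}{4 + \sqrt{-4 + 6}},4 \right)} \right)} = -50 - \left(2 + \frac{16 - 4 + \frac{3}{4 + \sqrt{-4 + 6}}}{4 + \frac{1}{4 + \sqrt{-4 + 6}}}\right)^{2} = -50 - \left(2 + \frac{16 - 4 + \frac{3}{4 + \sqrt{2}}}{4 + \frac{1}{4 + \sqrt{2}}}\right)^{2} = -50 - \left(2 + \frac{12 + \frac{3}{4 + \sqrt{2}}}{4 + \frac{1}{4 + \sqrt{2}}}\right)^{2}$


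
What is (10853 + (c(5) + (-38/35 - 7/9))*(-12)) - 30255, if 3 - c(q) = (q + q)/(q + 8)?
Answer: -26489746/1365 ≈ -19406.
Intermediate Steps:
c(q) = 3 - 2*q/(8 + q) (c(q) = 3 - (q + q)/(q + 8) = 3 - 2*q/(8 + q))
(10853 + (c(5) + (-38/35 - 7/9))*(-12)) - 30255 = (10853 + ((24 + 5)/(8 + 5) + (-38/35 - 7/9))*(-12)) - 30255 = (10853 + (29/13 + (-38*1/35 - 7*⅑))*(-12)) - 30255 = (10853 + ((1/13)*29 + (-38/35 - 7/9))*(-12)) - 30255 = (10853 + (29/13 - 587/315)*(-12)) - 30255 = (10853 + (1504/4095)*(-12)) - 30255 = (10853 - 6016/1365) - 30255 = 14808329/1365 - 30255 = -26489746/1365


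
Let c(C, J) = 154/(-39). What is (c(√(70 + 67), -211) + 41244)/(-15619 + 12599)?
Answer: -804181/58890 ≈ -13.656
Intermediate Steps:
c(C, J) = -154/39 (c(C, J) = 154*(-1/39) = -154/39)
(c(√(70 + 67), -211) + 41244)/(-15619 + 12599) = (-154/39 + 41244)/(-15619 + 12599) = (1608362/39)/(-3020) = (1608362/39)*(-1/3020) = -804181/58890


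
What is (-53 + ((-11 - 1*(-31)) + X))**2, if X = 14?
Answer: 361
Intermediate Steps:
(-53 + ((-11 - 1*(-31)) + X))**2 = (-53 + ((-11 - 1*(-31)) + 14))**2 = (-53 + ((-11 + 31) + 14))**2 = (-53 + (20 + 14))**2 = (-53 + 34)**2 = (-19)**2 = 361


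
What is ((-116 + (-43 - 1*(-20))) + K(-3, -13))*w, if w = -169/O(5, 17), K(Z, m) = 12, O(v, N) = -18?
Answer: -21463/18 ≈ -1192.4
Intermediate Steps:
w = 169/18 (w = -169/(-18) = -169*(-1/18) = 169/18 ≈ 9.3889)
((-116 + (-43 - 1*(-20))) + K(-3, -13))*w = ((-116 + (-43 - 1*(-20))) + 12)*(169/18) = ((-116 + (-43 + 20)) + 12)*(169/18) = ((-116 - 23) + 12)*(169/18) = (-139 + 12)*(169/18) = -127*169/18 = -21463/18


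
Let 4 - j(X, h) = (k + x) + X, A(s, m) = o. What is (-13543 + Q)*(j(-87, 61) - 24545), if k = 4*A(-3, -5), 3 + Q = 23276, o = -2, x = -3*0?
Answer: -237859580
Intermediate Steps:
x = 0
A(s, m) = -2
Q = 23273 (Q = -3 + 23276 = 23273)
k = -8 (k = 4*(-2) = -8)
j(X, h) = 12 - X (j(X, h) = 4 - ((-8 + 0) + X) = 4 - (-8 + X) = 4 + (8 - X) = 12 - X)
(-13543 + Q)*(j(-87, 61) - 24545) = (-13543 + 23273)*((12 - 1*(-87)) - 24545) = 9730*((12 + 87) - 24545) = 9730*(99 - 24545) = 9730*(-24446) = -237859580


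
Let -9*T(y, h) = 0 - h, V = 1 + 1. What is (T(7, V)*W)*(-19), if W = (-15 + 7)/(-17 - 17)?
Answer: -152/153 ≈ -0.99346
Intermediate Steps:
W = 4/17 (W = -8/(-34) = -8*(-1/34) = 4/17 ≈ 0.23529)
V = 2
T(y, h) = h/9 (T(y, h) = -(0 - h)/9 = -(-1)*h/9 = h/9)
(T(7, V)*W)*(-19) = (((⅑)*2)*(4/17))*(-19) = ((2/9)*(4/17))*(-19) = (8/153)*(-19) = -152/153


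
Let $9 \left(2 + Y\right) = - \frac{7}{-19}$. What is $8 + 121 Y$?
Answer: $- \frac{39167}{171} \approx -229.05$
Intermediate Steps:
$Y = - \frac{335}{171}$ ($Y = -2 + \frac{\left(-7\right) \frac{1}{-19}}{9} = -2 + \frac{\left(-7\right) \left(- \frac{1}{19}\right)}{9} = -2 + \frac{1}{9} \cdot \frac{7}{19} = -2 + \frac{7}{171} = - \frac{335}{171} \approx -1.9591$)
$8 + 121 Y = 8 + 121 \left(- \frac{335}{171}\right) = 8 - \frac{40535}{171} = - \frac{39167}{171}$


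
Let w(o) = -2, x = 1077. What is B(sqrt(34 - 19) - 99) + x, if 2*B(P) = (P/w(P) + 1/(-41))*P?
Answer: -112815/82 + 2029*sqrt(15)/41 ≈ -1184.1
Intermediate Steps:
B(P) = P*(-1/41 - P/2)/2 (B(P) = ((P/(-2) + 1/(-41))*P)/2 = ((P*(-1/2) + 1*(-1/41))*P)/2 = ((-P/2 - 1/41)*P)/2 = ((-1/41 - P/2)*P)/2 = (P*(-1/41 - P/2))/2 = P*(-1/41 - P/2)/2)
B(sqrt(34 - 19) - 99) + x = (sqrt(34 - 19) - 99)*(-2 - 41*(sqrt(34 - 19) - 99))/164 + 1077 = (sqrt(15) - 99)*(-2 - 41*(sqrt(15) - 99))/164 + 1077 = (-99 + sqrt(15))*(-2 - 41*(-99 + sqrt(15)))/164 + 1077 = (-99 + sqrt(15))*(-2 + (4059 - 41*sqrt(15)))/164 + 1077 = (-99 + sqrt(15))*(4057 - 41*sqrt(15))/164 + 1077 = 1077 + (-99 + sqrt(15))*(4057 - 41*sqrt(15))/164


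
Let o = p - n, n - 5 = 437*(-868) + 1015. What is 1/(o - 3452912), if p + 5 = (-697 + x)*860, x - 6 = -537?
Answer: -1/4130701 ≈ -2.4209e-7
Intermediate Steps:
x = -531 (x = 6 - 537 = -531)
n = -378296 (n = 5 + (437*(-868) + 1015) = 5 + (-379316 + 1015) = 5 - 378301 = -378296)
p = -1056085 (p = -5 + (-697 - 531)*860 = -5 - 1228*860 = -5 - 1056080 = -1056085)
o = -677789 (o = -1056085 - 1*(-378296) = -1056085 + 378296 = -677789)
1/(o - 3452912) = 1/(-677789 - 3452912) = 1/(-4130701) = -1/4130701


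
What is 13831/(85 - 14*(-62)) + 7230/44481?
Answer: 207368967/14130131 ≈ 14.676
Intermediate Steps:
13831/(85 - 14*(-62)) + 7230/44481 = 13831/(85 + 868) + 7230*(1/44481) = 13831/953 + 2410/14827 = 207368967/14130131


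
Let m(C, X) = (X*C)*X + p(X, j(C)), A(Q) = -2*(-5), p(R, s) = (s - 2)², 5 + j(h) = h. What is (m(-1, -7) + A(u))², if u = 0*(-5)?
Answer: 625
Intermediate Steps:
u = 0
j(h) = -5 + h
p(R, s) = (-2 + s)²
A(Q) = 10
m(C, X) = (-7 + C)² + C*X² (m(C, X) = (X*C)*X + (-2 + (-5 + C))² = (C*X)*X + (-7 + C)² = C*X² + (-7 + C)² = (-7 + C)² + C*X²)
(m(-1, -7) + A(u))² = (((-7 - 1)² - 1*(-7)²) + 10)² = (((-8)² - 1*49) + 10)² = ((64 - 49) + 10)² = (15 + 10)² = 25² = 625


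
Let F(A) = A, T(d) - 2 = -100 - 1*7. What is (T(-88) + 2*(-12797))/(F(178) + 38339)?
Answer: -25699/38517 ≈ -0.66721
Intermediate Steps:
T(d) = -105 (T(d) = 2 + (-100 - 1*7) = 2 + (-100 - 7) = 2 - 107 = -105)
(T(-88) + 2*(-12797))/(F(178) + 38339) = (-105 + 2*(-12797))/(178 + 38339) = (-105 - 25594)/38517 = -25699*1/38517 = -25699/38517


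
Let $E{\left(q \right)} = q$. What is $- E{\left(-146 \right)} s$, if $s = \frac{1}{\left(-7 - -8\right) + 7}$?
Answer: $\frac{73}{4} \approx 18.25$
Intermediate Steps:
$s = \frac{1}{8}$ ($s = \frac{1}{\left(-7 + 8\right) + 7} = \frac{1}{1 + 7} = \frac{1}{8} \approx 0.125$)
$- E{\left(-146 \right)} s = - \frac{-146}{8} = \left(-1\right) \left(- \frac{73}{4}\right) = \frac{73}{4}$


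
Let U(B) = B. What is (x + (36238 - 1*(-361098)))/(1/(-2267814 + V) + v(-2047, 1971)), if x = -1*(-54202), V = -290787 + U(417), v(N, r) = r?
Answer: 1155117286992/5042180663 ≈ 229.09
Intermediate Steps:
V = -290370 (V = -290787 + 417 = -290370)
x = 54202
(x + (36238 - 1*(-361098)))/(1/(-2267814 + V) + v(-2047, 1971)) = (54202 + (36238 - 1*(-361098)))/(1/(-2267814 - 290370) + 1971) = (54202 + (36238 + 361098))/(1/(-2558184) + 1971) = (54202 + 397336)/(-1/2558184 + 1971) = 451538/(5042180663/2558184) = 451538*(2558184/5042180663) = 1155117286992/5042180663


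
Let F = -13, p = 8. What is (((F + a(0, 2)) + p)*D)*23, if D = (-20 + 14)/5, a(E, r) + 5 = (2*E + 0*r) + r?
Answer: 1104/5 ≈ 220.80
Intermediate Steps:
a(E, r) = -5 + r + 2*E (a(E, r) = -5 + ((2*E + 0*r) + r) = -5 + ((2*E + 0) + r) = -5 + (2*E + r) = -5 + (r + 2*E) = -5 + r + 2*E)
D = -6/5 (D = -6*⅕ = -6/5 ≈ -1.2000)
(((F + a(0, 2)) + p)*D)*23 = (((-13 + (-5 + 2 + 2*0)) + 8)*(-6/5))*23 = (((-13 + (-5 + 2 + 0)) + 8)*(-6/5))*23 = (((-13 - 3) + 8)*(-6/5))*23 = ((-16 + 8)*(-6/5))*23 = -8*(-6/5)*23 = (48/5)*23 = 1104/5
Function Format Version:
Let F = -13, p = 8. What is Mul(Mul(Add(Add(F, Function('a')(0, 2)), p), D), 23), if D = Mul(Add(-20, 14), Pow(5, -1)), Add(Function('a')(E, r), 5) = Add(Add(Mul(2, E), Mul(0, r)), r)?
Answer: Rational(1104, 5) ≈ 220.80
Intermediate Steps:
Function('a')(E, r) = Add(-5, r, Mul(2, E)) (Function('a')(E, r) = Add(-5, Add(Add(Mul(2, E), Mul(0, r)), r)) = Add(-5, Add(Add(Mul(2, E), 0), r)) = Add(-5, Add(Mul(2, E), r)) = Add(-5, Add(r, Mul(2, E))) = Add(-5, r, Mul(2, E)))
D = Rational(-6, 5) (D = Mul(-6, Rational(1, 5)) = Rational(-6, 5) ≈ -1.2000)
Mul(Mul(Add(Add(F, Function('a')(0, 2)), p), D), 23) = Mul(Mul(Add(Add(-13, Add(-5, 2, Mul(2, 0))), 8), Rational(-6, 5)), 23) = Mul(Mul(Add(Add(-13, Add(-5, 2, 0)), 8), Rational(-6, 5)), 23) = Mul(Mul(Add(Add(-13, -3), 8), Rational(-6, 5)), 23) = Mul(Mul(Add(-16, 8), Rational(-6, 5)), 23) = Mul(Mul(-8, Rational(-6, 5)), 23) = Mul(Rational(48, 5), 23) = Rational(1104, 5)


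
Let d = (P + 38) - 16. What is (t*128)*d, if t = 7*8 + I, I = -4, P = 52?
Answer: 492544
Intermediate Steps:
d = 74 (d = (52 + 38) - 16 = 90 - 16 = 74)
t = 52 (t = 7*8 - 4 = 56 - 4 = 52)
(t*128)*d = (52*128)*74 = 6656*74 = 492544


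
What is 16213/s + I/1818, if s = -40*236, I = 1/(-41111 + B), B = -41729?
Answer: -6104320985/3554233632 ≈ -1.7175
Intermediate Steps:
I = -1/82840 (I = 1/(-41111 - 41729) = 1/(-82840) = -1/82840 ≈ -1.2071e-5)
s = -9440
16213/s + I/1818 = 16213/(-9440) - 1/82840/1818 = 16213*(-1/9440) - 1/82840*1/1818 = -16213/9440 - 1/150603120 = -6104320985/3554233632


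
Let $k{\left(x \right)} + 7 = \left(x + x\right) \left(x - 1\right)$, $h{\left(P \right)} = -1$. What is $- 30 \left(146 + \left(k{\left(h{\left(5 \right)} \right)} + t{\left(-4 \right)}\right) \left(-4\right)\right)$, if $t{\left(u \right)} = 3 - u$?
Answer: $-3900$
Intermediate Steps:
$k{\left(x \right)} = -7 + 2 x \left(-1 + x\right)$ ($k{\left(x \right)} = -7 + \left(x + x\right) \left(x - 1\right) = -7 + 2 x \left(-1 + x\right)$)
$- 30 \left(146 + \left(k{\left(h{\left(5 \right)} \right)} + t{\left(-4 \right)}\right) \left(-4\right)\right) = - 30 \left(146 + \left(\left(-7 - -2 + 2 \left(-1\right)^{2}\right) + \left(3 - -4\right)\right) \left(-4\right)\right) = - 30 \left(146 + \left(\left(-7 + 2 + 2 \cdot 1\right) + \left(3 + 4\right)\right) \left(-4\right)\right) = - 30 \left(146 + \left(\left(-7 + 2 + 2\right) + 7\right) \left(-4\right)\right) = - 30 \left(146 + \left(-3 + 7\right) \left(-4\right)\right) = - 30 \left(146 + 4 \left(-4\right)\right) = - 30 \left(146 - 16\right) = \left(-30\right) 130 = -3900$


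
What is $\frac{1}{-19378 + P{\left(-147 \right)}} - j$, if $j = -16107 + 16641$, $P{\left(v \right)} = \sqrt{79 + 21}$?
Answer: $- \frac{10342513}{19368} \approx -534.0$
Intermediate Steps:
$P{\left(v \right)} = 10$ ($P{\left(v \right)} = \sqrt{100} = 10$)
$j = 534$
$\frac{1}{-19378 + P{\left(-147 \right)}} - j = \frac{1}{-19378 + 10} - 534 = \frac{1}{-19368} - 534 = - \frac{1}{19368} - 534 = - \frac{10342513}{19368}$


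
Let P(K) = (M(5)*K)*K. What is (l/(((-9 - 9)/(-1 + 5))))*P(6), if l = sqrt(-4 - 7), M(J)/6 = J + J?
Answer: -480*I*sqrt(11) ≈ -1592.0*I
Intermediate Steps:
M(J) = 12*J (M(J) = 6*(J + J) = 6*(2*J) = 12*J)
P(K) = 60*K**2 (P(K) = ((12*5)*K)*K = (60*K)*K = 60*K**2)
l = I*sqrt(11) (l = sqrt(-11) = I*sqrt(11) ≈ 3.3166*I)
(l/(((-9 - 9)/(-1 + 5))))*P(6) = ((I*sqrt(11))/(((-9 - 9)/(-1 + 5))))*(60*6**2) = ((I*sqrt(11))/((-18/4)))*(60*36) = ((I*sqrt(11))/((-18*1/4)))*2160 = ((I*sqrt(11))/(-9/2))*2160 = -2*I*sqrt(11)/9*2160 = -480*I*sqrt(11)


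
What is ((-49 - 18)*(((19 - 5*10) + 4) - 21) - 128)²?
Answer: 9535744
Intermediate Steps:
((-49 - 18)*(((19 - 5*10) + 4) - 21) - 128)² = (-67*(((19 - 50) + 4) - 21) - 128)² = (-67*((-31 + 4) - 21) - 128)² = (-67*(-27 - 21) - 128)² = (-67*(-48) - 128)² = (3216 - 128)² = 3088² = 9535744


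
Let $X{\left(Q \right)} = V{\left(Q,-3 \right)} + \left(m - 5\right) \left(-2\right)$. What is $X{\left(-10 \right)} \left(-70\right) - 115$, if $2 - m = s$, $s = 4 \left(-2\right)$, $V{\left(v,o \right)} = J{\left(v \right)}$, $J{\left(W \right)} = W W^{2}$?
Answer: $70585$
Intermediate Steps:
$J{\left(W \right)} = W^{3}$
$V{\left(v,o \right)} = v^{3}$
$s = -8$
$m = 10$ ($m = 2 - -8 = 2 + 8 = 10$)
$X{\left(Q \right)} = -10 + Q^{3}$ ($X{\left(Q \right)} = Q^{3} + \left(10 - 5\right) \left(-2\right) = Q^{3} + 5 \left(-2\right) = Q^{3} - 10 = -10 + Q^{3}$)
$X{\left(-10 \right)} \left(-70\right) - 115 = \left(-10 + \left(-10\right)^{3}\right) \left(-70\right) - 115 = \left(-10 - 1000\right) \left(-70\right) - 115 = \left(-1010\right) \left(-70\right) - 115 = 70700 - 115 = 70585$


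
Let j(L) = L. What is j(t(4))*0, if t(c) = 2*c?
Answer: 0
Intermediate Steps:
j(t(4))*0 = (2*4)*0 = 8*0 = 0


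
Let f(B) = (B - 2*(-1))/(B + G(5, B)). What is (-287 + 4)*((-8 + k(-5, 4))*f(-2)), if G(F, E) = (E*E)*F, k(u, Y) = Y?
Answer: 0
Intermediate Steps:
G(F, E) = F*E² (G(F, E) = E²*F = F*E²)
f(B) = (2 + B)/(B + 5*B²) (f(B) = (B - 2*(-1))/(B + 5*B²) = (B + 2)/(B + 5*B²) = (2 + B)/(B + 5*B²))
(-287 + 4)*((-8 + k(-5, 4))*f(-2)) = (-287 + 4)*((-8 + 4)*((2 - 2)/((-2)*(1 + 5*(-2))))) = -(-1132)*(-½*0/(1 - 10)) = -(-1132)*(-½*0/(-9)) = -(-1132)*(-½*(-⅑)*0) = -(-1132)*0 = -283*0 = 0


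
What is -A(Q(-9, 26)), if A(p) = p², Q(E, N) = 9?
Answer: -81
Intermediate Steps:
-A(Q(-9, 26)) = -1*9² = -1*81 = -81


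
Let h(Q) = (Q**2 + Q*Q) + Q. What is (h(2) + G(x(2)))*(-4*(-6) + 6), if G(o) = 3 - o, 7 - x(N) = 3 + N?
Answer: 330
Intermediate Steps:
x(N) = 4 - N (x(N) = 7 - (3 + N) = 7 + (-3 - N) = 4 - N)
h(Q) = Q + 2*Q**2 (h(Q) = (Q**2 + Q**2) + Q = 2*Q**2 + Q = Q + 2*Q**2)
(h(2) + G(x(2)))*(-4*(-6) + 6) = (2*(1 + 2*2) + (3 - (4 - 1*2)))*(-4*(-6) + 6) = (2*(1 + 4) + (3 - (4 - 2)))*(24 + 6) = (2*5 + (3 - 1*2))*30 = (10 + (3 - 2))*30 = (10 + 1)*30 = 11*30 = 330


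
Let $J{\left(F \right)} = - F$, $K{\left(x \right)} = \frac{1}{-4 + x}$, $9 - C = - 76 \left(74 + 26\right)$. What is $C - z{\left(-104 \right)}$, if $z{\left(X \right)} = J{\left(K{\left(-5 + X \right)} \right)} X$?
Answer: $\frac{859921}{113} \approx 7609.9$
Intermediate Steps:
$C = 7609$ ($C = 9 - - 76 \left(74 + 26\right) = 9 - \left(-76\right) 100 = 9 - -7600 = 9 + 7600 = 7609$)
$z{\left(X \right)} = - \frac{X}{-9 + X}$ ($z{\left(X \right)} = - \frac{1}{-4 + \left(-5 + X\right)} X = - \frac{1}{-9 + X} X = - \frac{X}{-9 + X}$)
$C - z{\left(-104 \right)} = 7609 - \left(-1\right) \left(-104\right) \frac{1}{-9 - 104} = 7609 - \left(-1\right) \left(-104\right) \frac{1}{-113} = 7609 - \left(-1\right) \left(-104\right) \left(- \frac{1}{113}\right) = 7609 - - \frac{104}{113} = 7609 + \frac{104}{113} = \frac{859921}{113}$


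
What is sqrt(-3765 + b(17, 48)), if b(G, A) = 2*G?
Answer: I*sqrt(3731) ≈ 61.082*I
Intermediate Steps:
sqrt(-3765 + b(17, 48)) = sqrt(-3765 + 2*17) = sqrt(-3765 + 34) = sqrt(-3731) = I*sqrt(3731)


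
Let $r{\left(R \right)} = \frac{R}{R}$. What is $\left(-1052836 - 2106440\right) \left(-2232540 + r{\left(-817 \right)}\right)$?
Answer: $7053206881764$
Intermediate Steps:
$r{\left(R \right)} = 1$
$\left(-1052836 - 2106440\right) \left(-2232540 + r{\left(-817 \right)}\right) = \left(-1052836 - 2106440\right) \left(-2232540 + 1\right) = \left(-3159276\right) \left(-2232539\right) = 7053206881764$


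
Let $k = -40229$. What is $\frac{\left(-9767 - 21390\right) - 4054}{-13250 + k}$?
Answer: $\frac{35211}{53479} \approx 0.65841$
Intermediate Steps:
$\frac{\left(-9767 - 21390\right) - 4054}{-13250 + k} = \frac{\left(-9767 - 21390\right) - 4054}{-13250 - 40229} = \frac{-31157 - 4054}{-53479} = \left(-35211\right) \left(- \frac{1}{53479}\right) = \frac{35211}{53479}$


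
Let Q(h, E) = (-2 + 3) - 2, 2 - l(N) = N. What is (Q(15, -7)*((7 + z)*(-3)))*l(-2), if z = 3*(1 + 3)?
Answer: 228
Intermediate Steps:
l(N) = 2 - N
Q(h, E) = -1 (Q(h, E) = 1 - 2 = -1)
z = 12 (z = 3*4 = 12)
(Q(15, -7)*((7 + z)*(-3)))*l(-2) = (-(7 + 12)*(-3))*(2 - 1*(-2)) = (-19*(-3))*(2 + 2) = -1*(-57)*4 = 57*4 = 228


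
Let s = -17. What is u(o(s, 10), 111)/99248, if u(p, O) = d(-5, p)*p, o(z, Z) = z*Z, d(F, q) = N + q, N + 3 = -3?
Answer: 1870/6203 ≈ 0.30147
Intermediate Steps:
N = -6 (N = -3 - 3 = -6)
d(F, q) = -6 + q
o(z, Z) = Z*z
u(p, O) = p*(-6 + p) (u(p, O) = (-6 + p)*p = p*(-6 + p))
u(o(s, 10), 111)/99248 = ((10*(-17))*(-6 + 10*(-17)))/99248 = -170*(-6 - 170)*(1/99248) = -170*(-176)*(1/99248) = 29920*(1/99248) = 1870/6203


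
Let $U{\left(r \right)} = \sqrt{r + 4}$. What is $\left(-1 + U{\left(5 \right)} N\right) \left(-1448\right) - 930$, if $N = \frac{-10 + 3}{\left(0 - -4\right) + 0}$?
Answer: $8120$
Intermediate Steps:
$U{\left(r \right)} = \sqrt{4 + r}$
$N = - \frac{7}{4}$ ($N = - \frac{7}{\left(0 + 4\right) + 0} = - \frac{7}{4 + 0} = - \frac{7}{4} \approx -1.75$)
$\left(-1 + U{\left(5 \right)} N\right) \left(-1448\right) - 930 = \left(-1 + \sqrt{4 + 5} \left(- \frac{7}{4}\right)\right) \left(-1448\right) - 930 = \left(-1 + \sqrt{9} \left(- \frac{7}{4}\right)\right) \left(-1448\right) - 930 = \left(-1 + 3 \left(- \frac{7}{4}\right)\right) \left(-1448\right) - 930 = \left(-1 - \frac{21}{4}\right) \left(-1448\right) - 930 = \left(- \frac{25}{4}\right) \left(-1448\right) - 930 = 9050 - 930 = 8120$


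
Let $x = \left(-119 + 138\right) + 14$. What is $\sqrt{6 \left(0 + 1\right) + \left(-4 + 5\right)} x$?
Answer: $33 \sqrt{7} \approx 87.31$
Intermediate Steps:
$x = 33$ ($x = 19 + 14 = 33$)
$\sqrt{6 \left(0 + 1\right) + \left(-4 + 5\right)} x = \sqrt{6 \left(0 + 1\right) + \left(-4 + 5\right)} 33 = \sqrt{6 \cdot 1 + 1} \cdot 33 = \sqrt{6 + 1} \cdot 33 = \sqrt{7} \cdot 33 = 33 \sqrt{7}$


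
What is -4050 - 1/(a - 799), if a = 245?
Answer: -2243699/554 ≈ -4050.0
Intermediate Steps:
-4050 - 1/(a - 799) = -4050 - 1/(245 - 799) = -4050 - 1/(-554) = -4050 - 1*(-1/554) = -4050 + 1/554 = -2243699/554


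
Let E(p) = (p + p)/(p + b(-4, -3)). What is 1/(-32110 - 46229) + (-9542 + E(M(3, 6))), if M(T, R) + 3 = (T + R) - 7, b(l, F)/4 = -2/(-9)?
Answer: -746100637/78339 ≈ -9524.0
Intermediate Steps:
b(l, F) = 8/9 (b(l, F) = 4*(-2/(-9)) = 4*(-2*(-⅑)) = 4*(2/9) = 8/9)
M(T, R) = -10 + R + T (M(T, R) = -3 + ((T + R) - 7) = -3 + ((R + T) - 7) = -3 + (-7 + R + T) = -10 + R + T)
E(p) = 2*p/(8/9 + p) (E(p) = (p + p)/(p + 8/9) = (2*p)/(8/9 + p) = 2*p/(8/9 + p))
1/(-32110 - 46229) + (-9542 + E(M(3, 6))) = 1/(-32110 - 46229) + (-9542 + 18*(-10 + 6 + 3)/(8 + 9*(-10 + 6 + 3))) = 1/(-78339) + (-9542 + 18*(-1)/(8 + 9*(-1))) = -1/78339 + (-9542 + 18*(-1)/(8 - 9)) = -1/78339 + (-9542 + 18*(-1)/(-1)) = -1/78339 + (-9542 + 18*(-1)*(-1)) = -1/78339 + (-9542 + 18) = -1/78339 - 9524 = -746100637/78339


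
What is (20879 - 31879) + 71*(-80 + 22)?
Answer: -15118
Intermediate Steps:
(20879 - 31879) + 71*(-80 + 22) = -11000 + 71*(-58) = -11000 - 4118 = -15118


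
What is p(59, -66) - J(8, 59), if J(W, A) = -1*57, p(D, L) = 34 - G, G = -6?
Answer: 97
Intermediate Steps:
p(D, L) = 40 (p(D, L) = 34 - 1*(-6) = 34 + 6 = 40)
J(W, A) = -57
p(59, -66) - J(8, 59) = 40 - 1*(-57) = 40 + 57 = 97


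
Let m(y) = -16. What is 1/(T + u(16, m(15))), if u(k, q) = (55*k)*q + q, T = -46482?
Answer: -1/60578 ≈ -1.6508e-5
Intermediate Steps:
u(k, q) = q + 55*k*q (u(k, q) = 55*k*q + q = q + 55*k*q)
1/(T + u(16, m(15))) = 1/(-46482 - 16*(1 + 55*16)) = 1/(-46482 - 16*(1 + 880)) = 1/(-46482 - 16*881) = 1/(-46482 - 14096) = 1/(-60578) = -1/60578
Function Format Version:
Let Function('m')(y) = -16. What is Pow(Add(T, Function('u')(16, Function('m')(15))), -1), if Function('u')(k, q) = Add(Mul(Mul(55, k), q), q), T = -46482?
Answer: Rational(-1, 60578) ≈ -1.6508e-5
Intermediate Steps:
Function('u')(k, q) = Add(q, Mul(55, k, q)) (Function('u')(k, q) = Add(Mul(55, k, q), q) = Add(q, Mul(55, k, q)))
Pow(Add(T, Function('u')(16, Function('m')(15))), -1) = Pow(Add(-46482, Mul(-16, Add(1, Mul(55, 16)))), -1) = Pow(Add(-46482, Mul(-16, Add(1, 880))), -1) = Pow(Add(-46482, Mul(-16, 881)), -1) = Pow(Add(-46482, -14096), -1) = Pow(-60578, -1) = Rational(-1, 60578)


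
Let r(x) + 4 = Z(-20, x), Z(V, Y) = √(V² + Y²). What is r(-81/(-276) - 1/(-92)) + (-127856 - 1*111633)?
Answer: -239493 + √211649/23 ≈ -2.3947e+5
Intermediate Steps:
r(x) = -4 + √(400 + x²) (r(x) = -4 + √((-20)² + x²) = -4 + √(400 + x²))
r(-81/(-276) - 1/(-92)) + (-127856 - 1*111633) = (-4 + √(400 + (-81/(-276) - 1/(-92))²)) + (-127856 - 1*111633) = (-4 + √(400 + (-81*(-1/276) - 1*(-1/92))²)) + (-127856 - 111633) = (-4 + √(400 + (27/92 + 1/92)²)) - 239489 = (-4 + √(400 + (7/23)²)) - 239489 = (-4 + √(400 + 49/529)) - 239489 = (-4 + √(211649/529)) - 239489 = (-4 + √211649/23) - 239489 = -239493 + √211649/23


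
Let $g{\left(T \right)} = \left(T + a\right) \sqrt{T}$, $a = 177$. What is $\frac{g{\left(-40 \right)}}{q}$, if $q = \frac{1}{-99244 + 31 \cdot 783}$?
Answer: $- 20542054 i \sqrt{10} \approx - 6.496 \cdot 10^{7} i$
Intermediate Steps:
$g{\left(T \right)} = \sqrt{T} \left(177 + T\right)$ ($g{\left(T \right)} = \left(T + 177\right) \sqrt{T} = \left(177 + T\right) \sqrt{T} = \sqrt{T} \left(177 + T\right)$)
$q = - \frac{1}{74971}$ ($q = \frac{1}{-99244 + 24273} = \frac{1}{-74971} = - \frac{1}{74971} \approx -1.3338 \cdot 10^{-5}$)
$\frac{g{\left(-40 \right)}}{q} = \frac{\sqrt{-40} \left(177 - 40\right)}{- \frac{1}{74971}} = 2 i \sqrt{10} \cdot 137 \left(-74971\right) = 274 i \sqrt{10} \left(-74971\right) = - 20542054 i \sqrt{10}$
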